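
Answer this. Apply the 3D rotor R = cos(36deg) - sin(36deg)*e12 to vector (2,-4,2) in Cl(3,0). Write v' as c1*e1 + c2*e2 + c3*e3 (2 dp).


Rotor R = cos(36deg) - sin(36deg)*e12
Rotation angle theta = 2 * 36 = 72 degrees in the e12 plane (e1 -> e2).
The component perpendicular to the plane (e3) is invariant: v'_3 = v3 = 2.00
cos(72deg) = 0.3090, sin(72deg) = 0.9511
v'_1 = v1*cos(theta) - v2*sin(theta) = 2*0.3090 - (-4)*0.9511 = 4.42
v'_2 = v1*sin(theta) + v2*cos(theta) = 2*0.9511 + (-4)*0.3090 = 0.67
v' = 4.42*e1 + 0.67*e2 + 2.00*e3


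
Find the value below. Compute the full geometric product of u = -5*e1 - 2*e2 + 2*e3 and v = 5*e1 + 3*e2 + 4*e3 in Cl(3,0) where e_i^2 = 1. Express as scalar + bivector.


In Cl(3,0): e_i^2 = 1, e_ie_j = -e_je_i for i != j.
Scalar part = u . v = (-5)*5 + (-2)*3 + 2*4
= -25 + (-6) + 8 = -23
e12 coeff = (-5)*3 - (-2)*5 = -15 - (-10) = -5
e13 coeff = (-5)*4 - 2*5 = -20 - 10 = -30
e23 coeff = (-2)*4 - 2*3 = -8 - 6 = -14
uv = -23 - 5*e12 - 30*e13 - 14*e23


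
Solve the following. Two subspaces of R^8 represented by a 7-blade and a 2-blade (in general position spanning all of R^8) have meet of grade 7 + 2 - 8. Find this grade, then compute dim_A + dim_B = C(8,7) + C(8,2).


Meet grade = grade(A) + grade(B) - n
= 7 + 2 - 8 = 1
C(8,7) = 8
C(8,2) = 28
dim_A + dim_B = 8 + 28 = 36


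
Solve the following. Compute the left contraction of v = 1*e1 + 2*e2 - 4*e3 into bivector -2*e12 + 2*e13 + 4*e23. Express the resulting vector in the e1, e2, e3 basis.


Left contraction v _| B = <vB>_1 (grade-1 part of the geometric product vB).
Using e1_|e12 = e2, e2_|e12 = -e1, e1_|e13 = e3, e3_|e13 = -e1, e2_|e23 = e3, e3_|e23 = -e2:
e1 coeff: -v2*b12 - v3*b13 = -(2)*(-2) - (-4)*(2) = 12
e2 coeff: v1*b12 - v3*b23 = (1)*(-2) - (-4)*(4) = 14
e3 coeff: v1*b13 + v2*b23 = (1)*(2) + (2)*(4) = 10
v _| B = 12*e1 + 14*e2 + 10*e3


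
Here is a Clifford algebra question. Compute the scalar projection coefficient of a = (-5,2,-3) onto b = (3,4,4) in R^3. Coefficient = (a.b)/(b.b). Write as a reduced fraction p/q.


Projection coefficient = (a . b) / (b . b)
a . b = (-5)*3 + 2*4 + (-3)*4
= -15 + 8 + (-12) = -19
b . b = 3^2 + 4^2 + 4^2
= 9 + 16 + 16 = 41
Coefficient = -19/41
In lowest terms: -19/41


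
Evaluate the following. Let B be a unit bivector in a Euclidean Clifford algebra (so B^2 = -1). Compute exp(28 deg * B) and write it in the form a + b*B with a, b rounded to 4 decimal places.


For a unit bivector B with B^2 = -1, the exponential series gives
e^(theta*B) = cos(theta) + sin(theta)*B (the GA analogue of Euler's formula).
theta = 28 degrees = 0.488692 rad
cos(28 deg) = 0.8829
sin(28 deg) = 0.4695
exp(theta*B) = 0.8829 + 0.4695*B


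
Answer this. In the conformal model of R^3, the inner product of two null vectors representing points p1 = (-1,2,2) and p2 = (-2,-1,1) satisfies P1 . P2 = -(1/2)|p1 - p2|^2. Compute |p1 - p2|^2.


p1 - p2 = (1, 3, 1)
|p1 - p2|^2 = 1^2 + 3^2 + 1^2
= 1 + 9 + 1
= 11


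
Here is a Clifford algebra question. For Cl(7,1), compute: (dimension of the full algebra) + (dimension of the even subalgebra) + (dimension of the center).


n = 7 + 1 = 8
Total dim = 2^8 = 256
Even subalgebra dim = 2^7 = 128
n is even, so center dim = 1
Sum = 256 + 128 + 1 = 385


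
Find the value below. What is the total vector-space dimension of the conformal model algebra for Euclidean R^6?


The conformal model of R^6 uses Cl(7,1): the 6 Euclidean generators plus two extra orthogonal generators e+ (e+^2 = +1) and e- (e-^2 = -1), from which the null vectors e0, einf are built.
Number of generators m = 6 + 2 = 8.
dim Cl(p,q) = 2^m = 2^8 = 256


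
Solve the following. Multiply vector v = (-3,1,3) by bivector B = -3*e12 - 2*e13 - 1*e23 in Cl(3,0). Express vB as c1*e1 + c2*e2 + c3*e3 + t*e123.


vB has grade-1 (vector) and grade-3 (trivector) parts: vB = (v _| B) + (v ^ B).
Vector part <vB>_1:
  e1: -v2*b12 - v3*b13 = -(1)*(-3) - (3)*(-2) = 9
  e2: v1*b12 - v3*b23 = (-3)*(-3) - (3)*(-1) = 12
  e3: v1*b13 + v2*b23 = (-3)*(-2) + (1)*(-1) = 5
Trivector part <vB>_3:
  e123: v1*b23 - v2*b13 + v3*b12 = (-3)*(-1) - (1)*(-2) + (3)*(-3) = -4
vB = 9*e1 + 12*e2 + 5*e3 - 4*e123


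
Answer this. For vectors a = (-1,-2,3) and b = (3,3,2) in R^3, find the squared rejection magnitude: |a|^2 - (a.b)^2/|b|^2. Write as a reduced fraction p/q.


|a|^2 = (-1)^2 + (-2)^2 + 3^2 = 14
|b|^2 = 3^2 + 3^2 + 2^2 = 22
a . b = (-1)*3 + (-2)*3 + 3*2 = -3
(a.b)^2 = (-3)^2 = 9
|rej|^2 = 14 - 9/22
= (308 - 9)/22
= 299/22
In lowest terms: 299/22


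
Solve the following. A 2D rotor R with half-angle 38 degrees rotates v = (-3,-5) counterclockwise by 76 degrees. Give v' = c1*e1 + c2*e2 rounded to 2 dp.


Rotor R = cos(38deg) - sin(38deg)*e12
Rotation angle theta = 2 * 38 = 76 degrees
v' = R*v*~R rotates v by theta.
cos(76deg) = 0.2419, sin(76deg) = 0.9703
v'_1 = -3*cos(76deg) - (-5)*sin(76deg)
= -3*0.2419 - (-5)*0.9703
= 4.13
v'_2 = -3*sin(76deg) + (-5)*cos(76deg)
= -3*0.9703 + (-5)*0.2419
= -4.12
v' = 4.13*e1 - 4.12*e2


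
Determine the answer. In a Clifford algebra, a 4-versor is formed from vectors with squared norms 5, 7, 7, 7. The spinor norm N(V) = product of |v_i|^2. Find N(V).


Spinor norm N(V) = |v1|^2 * |v2|^2 * ... * |v4|^2
= 5 * 7 * 7 * 7
Running product: 5, 35, 245, 1715
N(V) = 1715


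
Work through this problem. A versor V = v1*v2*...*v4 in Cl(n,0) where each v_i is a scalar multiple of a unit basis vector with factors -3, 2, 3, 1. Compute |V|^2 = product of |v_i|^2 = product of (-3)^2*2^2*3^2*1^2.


Each vector v_i has |v_i|^2 = s_i^2
Squared scales: (-3)^2 = 9, 2^2 = 4, 3^2 = 9, 1^2 = 1
|V|^2 = 9 * 4 * 9 * 1
= 324


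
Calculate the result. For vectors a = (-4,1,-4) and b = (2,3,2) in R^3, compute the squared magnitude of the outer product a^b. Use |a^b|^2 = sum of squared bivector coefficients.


a wedge b = (a1*b2 - a2*b1)*e12 + (a1*b3 - a3*b1)*e13 + (a2*b3 - a3*b2)*e23
e12 coeff: (-4)*3 - 1*2 = -12 - 2 = -14
e13 coeff: (-4)*2 - (-4)*2 = -8 - (-8) = 0
e23 coeff: 1*2 - (-4)*3 = 2 - (-12) = 14
|a wedge b|^2 = (-14)^2 + 0^2 + 14^2
= 196 + 0 + 196
= 392


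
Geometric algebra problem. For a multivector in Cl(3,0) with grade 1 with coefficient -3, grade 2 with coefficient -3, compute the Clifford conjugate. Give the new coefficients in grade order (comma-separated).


Clifford conjugate sign for grade k: (-1)^(k(k+1)/2)
Grade 1: (-1)^(1*2/2) = (-1)^1 = -1, coeff -3 -> 3
Grade 2: (-1)^(2*3/2) = (-1)^3 = -1, coeff -3 -> 3
Conjugated coefficients: 3, 3


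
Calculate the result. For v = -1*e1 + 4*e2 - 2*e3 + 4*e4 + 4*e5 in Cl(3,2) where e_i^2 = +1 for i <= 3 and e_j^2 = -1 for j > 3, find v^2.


v^2 = sum of c_i^2 * e_i^2
Positive signature terms (e_i^2 = +1): (-1)^2 + 4^2 + (-2)^2 = 21
Negative signature terms (e_j^2 = -1): 4^2 + 4^2 = 32
v^2 = 21 - 32 = -11


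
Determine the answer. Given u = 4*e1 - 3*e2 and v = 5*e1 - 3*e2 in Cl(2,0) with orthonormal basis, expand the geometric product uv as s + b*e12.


Expand: (4*e1 - 3*e2)(5*e1 - 3*e2)
= 4*5*e1e1 + 4*(-3)*e1e2 + (-3)*5*e2e1 + (-3)*(-3)*e2e2
Using e1^2 = e2^2 = 1, e2e1 = -e1e2:
Scalar part s = 4*5 + (-3)*(-3) = 20 + 9 = 29
Bivector part b = 4*(-3) - (-3)*5 = -12 - (-15) = 3
uv = 29 + 3*e12


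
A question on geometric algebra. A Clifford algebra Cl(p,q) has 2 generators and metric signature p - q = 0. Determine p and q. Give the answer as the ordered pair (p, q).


We need p + q = 2 and p - q = 0.
Adding: 2p = 2 + 0 = 2, so p = 1.
Then q = 2 - 1 = 1.
(p, q) = (1, 1)


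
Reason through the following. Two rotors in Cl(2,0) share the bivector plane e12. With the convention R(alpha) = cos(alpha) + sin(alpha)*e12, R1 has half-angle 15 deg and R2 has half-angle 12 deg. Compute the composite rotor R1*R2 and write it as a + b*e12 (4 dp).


Same-plane rotors commute and their half-angles add:
R1*R2 = cos(a1 + a2) + sin(a1 + a2)*e12.
a1 + a2 = 15 + 12 = 27 deg
cos(27 deg) = 0.8910
sin(27 deg) = 0.4540
R1*R2 = 0.8910 + 0.4540*e12


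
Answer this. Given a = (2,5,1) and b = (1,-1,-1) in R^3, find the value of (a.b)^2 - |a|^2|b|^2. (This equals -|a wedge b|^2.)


a . b = 2*1 + 5*(-1) + 1*(-1)
= 2 + (-5) + (-1) = -4
|a|^2 = 2^2 + 5^2 + 1^2 = 30
|b|^2 = 1^2 + (-1)^2 + (-1)^2 = 3
(a.b)^2 = (-4)^2 = 16
|a|^2 * |b|^2 = 30 * 3 = 90
Result = 16 - 90 = -74


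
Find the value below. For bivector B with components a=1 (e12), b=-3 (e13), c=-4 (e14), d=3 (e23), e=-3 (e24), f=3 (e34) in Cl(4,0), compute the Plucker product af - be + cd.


Plucker relation: af - be + cd
a*f = 1*3 = 3
b*e = (-3)*(-3) = 9
c*d = (-4)*3 = -12
af - be + cd = 3 - 9 + (-12)
= -18


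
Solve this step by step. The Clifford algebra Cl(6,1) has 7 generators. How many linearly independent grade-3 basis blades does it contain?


Number of grade-k basis blades in Cl(p,q) with n = p + q is C(n, k).
n = 6 + 1 = 7
C(7, 3) = 7! / (3! * 4!)
= 5040 / (6 * 24)
= 35


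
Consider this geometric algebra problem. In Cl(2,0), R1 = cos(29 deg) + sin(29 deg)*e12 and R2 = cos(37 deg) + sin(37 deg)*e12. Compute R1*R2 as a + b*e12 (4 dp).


Same-plane rotors commute and their half-angles add:
R1*R2 = cos(a1 + a2) + sin(a1 + a2)*e12.
a1 + a2 = 29 + 37 = 66 deg
cos(66 deg) = 0.4067
sin(66 deg) = 0.9135
R1*R2 = 0.4067 + 0.9135*e12


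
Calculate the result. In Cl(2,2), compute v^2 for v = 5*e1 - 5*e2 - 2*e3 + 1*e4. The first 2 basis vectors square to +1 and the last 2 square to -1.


v^2 = sum of c_i^2 * e_i^2
Positive signature terms (e_i^2 = +1): 5^2 + (-5)^2 = 50
Negative signature terms (e_j^2 = -1): (-2)^2 + 1^2 = 5
v^2 = 50 - 5 = 45


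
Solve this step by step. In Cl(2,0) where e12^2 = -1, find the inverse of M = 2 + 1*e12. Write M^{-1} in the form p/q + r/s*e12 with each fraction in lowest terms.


M = 2 + 1*e12, where e12^2 = -1.
Since M commutes with its reverse ~M = a - b*e12, M * ~M = a^2 - b^2*e12^2 = a^2 + b^2.
So M^{-1} = ~M / (a^2 + b^2) = (a - b*e12)/(a^2 + b^2).
a^2 + b^2 = 4 + 1 = 5
Scalar part = 2/5 = 2/5
Bivector coeff = -1/5 = -1/5
M^{-1} = 2/5 - 1/5*e12


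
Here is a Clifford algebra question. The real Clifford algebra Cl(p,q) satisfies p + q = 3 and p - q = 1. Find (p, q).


We need p + q = 3 and p - q = 1.
Adding: 2p = 3 + 1 = 4, so p = 2.
Then q = 3 - 2 = 1.
(p, q) = (2, 1)


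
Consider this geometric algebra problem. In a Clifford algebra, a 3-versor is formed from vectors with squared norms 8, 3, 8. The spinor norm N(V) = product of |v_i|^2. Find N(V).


Spinor norm N(V) = |v1|^2 * |v2|^2 * ... * |v3|^2
= 8 * 3 * 8
Running product: 8, 24, 192
N(V) = 192


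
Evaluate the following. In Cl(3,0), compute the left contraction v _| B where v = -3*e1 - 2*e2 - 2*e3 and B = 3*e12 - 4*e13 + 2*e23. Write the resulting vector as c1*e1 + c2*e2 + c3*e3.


Left contraction v _| B = <vB>_1 (grade-1 part of the geometric product vB).
Using e1_|e12 = e2, e2_|e12 = -e1, e1_|e13 = e3, e3_|e13 = -e1, e2_|e23 = e3, e3_|e23 = -e2:
e1 coeff: -v2*b12 - v3*b13 = -(-2)*(3) - (-2)*(-4) = -2
e2 coeff: v1*b12 - v3*b23 = (-3)*(3) - (-2)*(2) = -5
e3 coeff: v1*b13 + v2*b23 = (-3)*(-4) + (-2)*(2) = 8
v _| B = -2*e1 - 5*e2 + 8*e3


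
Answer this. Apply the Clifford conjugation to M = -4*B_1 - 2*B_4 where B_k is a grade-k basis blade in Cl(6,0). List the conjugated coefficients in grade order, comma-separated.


Clifford conjugate sign for grade k: (-1)^(k(k+1)/2)
Grade 1: (-1)^(1*2/2) = (-1)^1 = -1, coeff -4 -> 4
Grade 4: (-1)^(4*5/2) = (-1)^10 = 1, coeff -2 -> -2
Conjugated coefficients: 4, -2


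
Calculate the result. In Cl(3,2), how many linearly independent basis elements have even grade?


Even subalgebra dimension = 2^(n-1)
n = 3 + 2 = 5
2^(5 - 1) = 2^4 = 16
Verification: sum of C(5,k) for even k = 1 + 10 + 5 = 16
Result = 16


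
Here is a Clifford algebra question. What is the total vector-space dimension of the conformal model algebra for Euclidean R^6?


The conformal model of R^6 uses Cl(7,1): the 6 Euclidean generators plus two extra orthogonal generators e+ (e+^2 = +1) and e- (e-^2 = -1), from which the null vectors e0, einf are built.
Number of generators m = 6 + 2 = 8.
dim Cl(p,q) = 2^m = 2^8 = 256


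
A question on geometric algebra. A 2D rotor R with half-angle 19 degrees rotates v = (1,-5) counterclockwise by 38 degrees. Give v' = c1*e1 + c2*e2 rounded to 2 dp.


Rotor R = cos(19deg) - sin(19deg)*e12
Rotation angle theta = 2 * 19 = 38 degrees
v' = R*v*~R rotates v by theta.
cos(38deg) = 0.7880, sin(38deg) = 0.6157
v'_1 = 1*cos(38deg) - (-5)*sin(38deg)
= 1*0.7880 - (-5)*0.6157
= 3.87
v'_2 = 1*sin(38deg) + (-5)*cos(38deg)
= 1*0.6157 + (-5)*0.7880
= -3.32
v' = 3.87*e1 - 3.32*e2


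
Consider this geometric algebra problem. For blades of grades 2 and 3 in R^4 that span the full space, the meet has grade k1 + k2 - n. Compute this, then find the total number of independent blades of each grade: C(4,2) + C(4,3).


Meet grade = grade(A) + grade(B) - n
= 2 + 3 - 4 = 1
C(4,2) = 6
C(4,3) = 4
dim_A + dim_B = 6 + 4 = 10


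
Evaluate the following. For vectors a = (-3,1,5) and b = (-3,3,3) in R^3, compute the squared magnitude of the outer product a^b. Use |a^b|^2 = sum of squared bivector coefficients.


a wedge b = (a1*b2 - a2*b1)*e12 + (a1*b3 - a3*b1)*e13 + (a2*b3 - a3*b2)*e23
e12 coeff: (-3)*3 - 1*(-3) = -9 - (-3) = -6
e13 coeff: (-3)*3 - 5*(-3) = -9 - (-15) = 6
e23 coeff: 1*3 - 5*3 = 3 - 15 = -12
|a wedge b|^2 = (-6)^2 + 6^2 + (-12)^2
= 36 + 36 + 144
= 216


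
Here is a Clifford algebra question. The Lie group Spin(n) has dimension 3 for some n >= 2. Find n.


dim Spin(n) = dim so(n) = n(n-1)/2.
Solve n(n-1)/2 = 3, i.e. n^2 - n - 6 = 0.
Discriminant = 1 + 8*3 = 25
n = (1 + sqrt(25))/2 = (1 + 5)/2 = 3


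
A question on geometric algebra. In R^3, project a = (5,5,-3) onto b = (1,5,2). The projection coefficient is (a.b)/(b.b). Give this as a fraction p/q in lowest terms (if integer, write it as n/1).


Projection coefficient = (a . b) / (b . b)
a . b = 5*1 + 5*5 + (-3)*2
= 5 + 25 + (-6) = 24
b . b = 1^2 + 5^2 + 2^2
= 1 + 25 + 4 = 30
Coefficient = 24/30
In lowest terms: 4/5


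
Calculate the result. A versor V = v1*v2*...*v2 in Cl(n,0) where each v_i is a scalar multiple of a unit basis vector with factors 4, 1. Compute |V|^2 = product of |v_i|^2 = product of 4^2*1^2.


Each vector v_i has |v_i|^2 = s_i^2
Squared scales: 4^2 = 16, 1^2 = 1
|V|^2 = 16 * 1
= 16


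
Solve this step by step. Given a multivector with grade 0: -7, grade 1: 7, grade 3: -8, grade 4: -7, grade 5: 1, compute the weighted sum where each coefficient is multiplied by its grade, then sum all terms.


Grade-weighted sum = sum of grade_k * coefficient_k
0*(-7) = 0
1*7 = 7
3*(-8) = -24
4*(-7) = -28
5*1 = 5
Total = 0 + 7 + (-24) + (-28) + 5 = -40


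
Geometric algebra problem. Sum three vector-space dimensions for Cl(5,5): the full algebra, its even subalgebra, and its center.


n = 5 + 5 = 10
Total dim = 2^10 = 1024
Even subalgebra dim = 2^9 = 512
n is even, so center dim = 1
Sum = 1024 + 512 + 1 = 1537


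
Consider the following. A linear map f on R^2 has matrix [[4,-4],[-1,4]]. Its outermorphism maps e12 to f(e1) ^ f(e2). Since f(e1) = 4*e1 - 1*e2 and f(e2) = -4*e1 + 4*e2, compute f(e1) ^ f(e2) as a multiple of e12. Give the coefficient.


The outermorphism of a linear map f sends e1^e2 to f(e1)^f(e2).
f(e1) = 4*e1 - 1*e2
f(e2) = -4*e1 + 4*e2
f(e1) ^ f(e2) = (4*e1 - 1*e2) ^ (-4*e1 + 4*e2)
= 4*4*e12 + (-1)*(-4)*e21
= (16 - 4)*e12
= 12*e12
Coefficient = 12


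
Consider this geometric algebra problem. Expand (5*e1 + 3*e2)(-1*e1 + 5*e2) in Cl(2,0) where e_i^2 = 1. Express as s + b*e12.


Expand: (5*e1 + 3*e2)(-1*e1 + 5*e2)
= 5*(-1)*e1e1 + 5*5*e1e2 + 3*(-1)*e2e1 + 3*5*e2e2
Using e1^2 = e2^2 = 1, e2e1 = -e1e2:
Scalar part s = 5*(-1) + 3*5 = -5 + 15 = 10
Bivector part b = 5*5 - 3*(-1) = 25 - (-3) = 28
uv = 10 + 28*e12


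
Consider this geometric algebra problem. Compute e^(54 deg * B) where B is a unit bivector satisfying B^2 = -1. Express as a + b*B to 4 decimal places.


For a unit bivector B with B^2 = -1, the exponential series gives
e^(theta*B) = cos(theta) + sin(theta)*B (the GA analogue of Euler's formula).
theta = 54 degrees = 0.942478 rad
cos(54 deg) = 0.5878
sin(54 deg) = 0.8090
exp(theta*B) = 0.5878 + 0.8090*B


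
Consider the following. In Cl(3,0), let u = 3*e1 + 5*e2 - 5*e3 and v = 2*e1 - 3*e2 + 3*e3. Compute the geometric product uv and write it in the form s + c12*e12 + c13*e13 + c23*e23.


In Cl(3,0): e_i^2 = 1, e_ie_j = -e_je_i for i != j.
Scalar part = u . v = 3*2 + 5*(-3) + (-5)*3
= 6 + (-15) + (-15) = -24
e12 coeff = 3*(-3) - 5*2 = -9 - 10 = -19
e13 coeff = 3*3 - (-5)*2 = 9 - (-10) = 19
e23 coeff = 5*3 - (-5)*(-3) = 15 - 15 = 0
uv = -24 - 19*e12 + 19*e13 + 0*e23


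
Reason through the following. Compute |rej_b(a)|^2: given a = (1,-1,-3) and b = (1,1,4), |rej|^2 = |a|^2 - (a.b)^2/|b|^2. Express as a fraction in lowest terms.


|a|^2 = 1^2 + (-1)^2 + (-3)^2 = 11
|b|^2 = 1^2 + 1^2 + 4^2 = 18
a . b = 1*1 + (-1)*1 + (-3)*4 = -12
(a.b)^2 = (-12)^2 = 144
|rej|^2 = 11 - 144/18
= (198 - 144)/18
= 54/18
In lowest terms: 3/1


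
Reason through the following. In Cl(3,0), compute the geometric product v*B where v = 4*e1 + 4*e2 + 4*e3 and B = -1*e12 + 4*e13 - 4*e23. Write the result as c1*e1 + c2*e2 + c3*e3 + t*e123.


vB has grade-1 (vector) and grade-3 (trivector) parts: vB = (v _| B) + (v ^ B).
Vector part <vB>_1:
  e1: -v2*b12 - v3*b13 = -(4)*(-1) - (4)*(4) = -12
  e2: v1*b12 - v3*b23 = (4)*(-1) - (4)*(-4) = 12
  e3: v1*b13 + v2*b23 = (4)*(4) + (4)*(-4) = 0
Trivector part <vB>_3:
  e123: v1*b23 - v2*b13 + v3*b12 = (4)*(-4) - (4)*(4) + (4)*(-1) = -36
vB = -12*e1 + 12*e2 + 0*e3 - 36*e123


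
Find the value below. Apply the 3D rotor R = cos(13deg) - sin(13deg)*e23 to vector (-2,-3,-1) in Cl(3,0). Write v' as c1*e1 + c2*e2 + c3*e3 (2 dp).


Rotor R = cos(13deg) - sin(13deg)*e23
Rotation angle theta = 2 * 13 = 26 degrees in the e23 plane (e2 -> e3).
The component perpendicular to the plane (e1) is invariant: v'_1 = v1 = -2.00
cos(26deg) = 0.8988, sin(26deg) = 0.4384
v'_2 = v2*cos(theta) - v3*sin(theta) = -3*0.8988 - (-1)*0.4384 = -2.26
v'_3 = v2*sin(theta) + v3*cos(theta) = -3*0.4384 + (-1)*0.8988 = -2.21
v' = -2.00*e1 - 2.26*e2 - 2.21*e3


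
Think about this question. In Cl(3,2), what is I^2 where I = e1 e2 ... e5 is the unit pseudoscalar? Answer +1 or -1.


The pseudoscalar I = e1...e_n (product of all n generators) of Cl(p,q) satisfies I^2 = (-1)^(q + n(n-1)/2).
p = 3, q = 2, n = p + q = 5
n(n-1)/2 = 5 * 4 / 2 = 10
Exponent = q + n(n-1)/2 = 2 + 10 = 12
I^2 = (-1)^12 = +1


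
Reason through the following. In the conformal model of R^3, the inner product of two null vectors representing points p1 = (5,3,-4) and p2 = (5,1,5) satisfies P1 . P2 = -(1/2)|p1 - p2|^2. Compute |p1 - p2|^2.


p1 - p2 = (0, 2, -9)
|p1 - p2|^2 = 0^2 + 2^2 + (-9)^2
= 0 + 4 + 81
= 85


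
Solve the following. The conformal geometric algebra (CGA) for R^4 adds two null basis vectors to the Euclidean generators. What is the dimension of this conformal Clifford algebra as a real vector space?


The conformal model of R^4 uses Cl(5,1): the 4 Euclidean generators plus two extra orthogonal generators e+ (e+^2 = +1) and e- (e-^2 = -1), from which the null vectors e0, einf are built.
Number of generators m = 4 + 2 = 6.
dim Cl(p,q) = 2^m = 2^6 = 64


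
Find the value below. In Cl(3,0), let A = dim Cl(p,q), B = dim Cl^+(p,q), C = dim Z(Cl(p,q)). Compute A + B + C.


n = 3 + 0 = 3
Total dim = 2^3 = 8
Even subalgebra dim = 2^2 = 4
n is odd, so center dim = 2
Sum = 8 + 4 + 2 = 14


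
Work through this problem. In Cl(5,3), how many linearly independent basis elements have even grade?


Even subalgebra dimension = 2^(n-1)
n = 5 + 3 = 8
2^(8 - 1) = 2^7 = 128
Verification: sum of C(8,k) for even k = 1 + 28 + 70 + 28 + 1 = 128
Result = 128


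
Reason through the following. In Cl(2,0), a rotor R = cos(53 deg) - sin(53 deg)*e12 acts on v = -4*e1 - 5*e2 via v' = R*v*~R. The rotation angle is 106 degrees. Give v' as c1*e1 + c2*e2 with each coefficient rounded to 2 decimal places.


Rotor R = cos(53deg) - sin(53deg)*e12
Rotation angle theta = 2 * 53 = 106 degrees
v' = R*v*~R rotates v by theta.
cos(106deg) = -0.2756, sin(106deg) = 0.9613
v'_1 = -4*cos(106deg) - (-5)*sin(106deg)
= -4*(-0.2756) - (-5)*0.9613
= 5.91
v'_2 = -4*sin(106deg) + (-5)*cos(106deg)
= -4*0.9613 + (-5)*(-0.2756)
= -2.47
v' = 5.91*e1 - 2.47*e2


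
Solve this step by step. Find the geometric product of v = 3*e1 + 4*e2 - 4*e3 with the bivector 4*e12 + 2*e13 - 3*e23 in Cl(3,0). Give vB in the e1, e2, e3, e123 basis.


vB has grade-1 (vector) and grade-3 (trivector) parts: vB = (v _| B) + (v ^ B).
Vector part <vB>_1:
  e1: -v2*b12 - v3*b13 = -(4)*(4) - (-4)*(2) = -8
  e2: v1*b12 - v3*b23 = (3)*(4) - (-4)*(-3) = 0
  e3: v1*b13 + v2*b23 = (3)*(2) + (4)*(-3) = -6
Trivector part <vB>_3:
  e123: v1*b23 - v2*b13 + v3*b12 = (3)*(-3) - (4)*(2) + (-4)*(4) = -33
vB = -8*e1 + 0*e2 - 6*e3 - 33*e123


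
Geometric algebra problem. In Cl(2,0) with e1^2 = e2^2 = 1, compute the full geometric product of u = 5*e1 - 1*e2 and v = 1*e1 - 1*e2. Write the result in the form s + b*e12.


Expand: (5*e1 - 1*e2)(1*e1 - 1*e2)
= 5*1*e1e1 + 5*(-1)*e1e2 + (-1)*1*e2e1 + (-1)*(-1)*e2e2
Using e1^2 = e2^2 = 1, e2e1 = -e1e2:
Scalar part s = 5*1 + (-1)*(-1) = 5 + 1 = 6
Bivector part b = 5*(-1) - (-1)*1 = -5 - (-1) = -4
uv = 6 - 4*e12


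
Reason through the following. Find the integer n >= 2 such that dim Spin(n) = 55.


dim Spin(n) = dim so(n) = n(n-1)/2.
Solve n(n-1)/2 = 55, i.e. n^2 - n - 110 = 0.
Discriminant = 1 + 8*55 = 441
n = (1 + sqrt(441))/2 = (1 + 21)/2 = 11


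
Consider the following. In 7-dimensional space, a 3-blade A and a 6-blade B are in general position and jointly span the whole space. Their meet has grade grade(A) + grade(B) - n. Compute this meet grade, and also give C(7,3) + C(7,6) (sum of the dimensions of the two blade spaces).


Meet grade = grade(A) + grade(B) - n
= 3 + 6 - 7 = 2
C(7,3) = 35
C(7,6) = 7
dim_A + dim_B = 35 + 7 = 42


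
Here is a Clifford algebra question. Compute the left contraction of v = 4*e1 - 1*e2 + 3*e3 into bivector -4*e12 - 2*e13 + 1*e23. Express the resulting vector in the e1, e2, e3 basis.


Left contraction v _| B = <vB>_1 (grade-1 part of the geometric product vB).
Using e1_|e12 = e2, e2_|e12 = -e1, e1_|e13 = e3, e3_|e13 = -e1, e2_|e23 = e3, e3_|e23 = -e2:
e1 coeff: -v2*b12 - v3*b13 = -(-1)*(-4) - (3)*(-2) = 2
e2 coeff: v1*b12 - v3*b23 = (4)*(-4) - (3)*(1) = -19
e3 coeff: v1*b13 + v2*b23 = (4)*(-2) + (-1)*(1) = -9
v _| B = 2*e1 - 19*e2 - 9*e3


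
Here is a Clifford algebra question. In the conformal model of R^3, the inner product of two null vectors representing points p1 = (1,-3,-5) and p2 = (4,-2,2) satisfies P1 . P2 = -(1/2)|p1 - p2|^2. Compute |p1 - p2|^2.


p1 - p2 = (-3, -1, -7)
|p1 - p2|^2 = (-3)^2 + (-1)^2 + (-7)^2
= 9 + 1 + 49
= 59


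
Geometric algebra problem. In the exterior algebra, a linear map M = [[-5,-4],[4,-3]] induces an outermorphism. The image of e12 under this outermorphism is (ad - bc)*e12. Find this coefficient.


The outermorphism of a linear map f sends e1^e2 to f(e1)^f(e2).
f(e1) = -5*e1 + 4*e2
f(e2) = -4*e1 - 3*e2
f(e1) ^ f(e2) = (-5*e1 + 4*e2) ^ (-4*e1 - 3*e2)
= (-5)*(-3)*e12 + 4*(-4)*e21
= (15 - (-16))*e12
= 31*e12
Coefficient = 31


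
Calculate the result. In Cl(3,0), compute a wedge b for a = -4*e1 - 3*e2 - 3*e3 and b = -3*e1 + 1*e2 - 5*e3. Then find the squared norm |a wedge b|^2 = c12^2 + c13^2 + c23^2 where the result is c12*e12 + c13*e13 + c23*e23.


a wedge b = (a1*b2 - a2*b1)*e12 + (a1*b3 - a3*b1)*e13 + (a2*b3 - a3*b2)*e23
e12 coeff: (-4)*1 - (-3)*(-3) = -4 - 9 = -13
e13 coeff: (-4)*(-5) - (-3)*(-3) = 20 - 9 = 11
e23 coeff: (-3)*(-5) - (-3)*1 = 15 - (-3) = 18
|a wedge b|^2 = (-13)^2 + 11^2 + 18^2
= 169 + 121 + 324
= 614


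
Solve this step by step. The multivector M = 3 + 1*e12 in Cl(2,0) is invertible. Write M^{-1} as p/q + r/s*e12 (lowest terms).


M = 3 + 1*e12, where e12^2 = -1.
Since M commutes with its reverse ~M = a - b*e12, M * ~M = a^2 - b^2*e12^2 = a^2 + b^2.
So M^{-1} = ~M / (a^2 + b^2) = (a - b*e12)/(a^2 + b^2).
a^2 + b^2 = 9 + 1 = 10
Scalar part = 3/10 = 3/10
Bivector coeff = -1/10 = -1/10
M^{-1} = 3/10 - 1/10*e12


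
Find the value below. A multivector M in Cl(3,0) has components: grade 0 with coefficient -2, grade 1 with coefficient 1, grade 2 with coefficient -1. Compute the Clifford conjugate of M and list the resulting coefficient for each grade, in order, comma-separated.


Clifford conjugate sign for grade k: (-1)^(k(k+1)/2)
Grade 0: (-1)^(0*1/2) = (-1)^0 = 1, coeff -2 -> -2
Grade 1: (-1)^(1*2/2) = (-1)^1 = -1, coeff 1 -> -1
Grade 2: (-1)^(2*3/2) = (-1)^3 = -1, coeff -1 -> 1
Conjugated coefficients: -2, -1, 1


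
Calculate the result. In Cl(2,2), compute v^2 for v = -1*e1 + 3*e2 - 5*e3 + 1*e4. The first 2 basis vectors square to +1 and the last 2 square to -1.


v^2 = sum of c_i^2 * e_i^2
Positive signature terms (e_i^2 = +1): (-1)^2 + 3^2 = 10
Negative signature terms (e_j^2 = -1): (-5)^2 + 1^2 = 26
v^2 = 10 - 26 = -16


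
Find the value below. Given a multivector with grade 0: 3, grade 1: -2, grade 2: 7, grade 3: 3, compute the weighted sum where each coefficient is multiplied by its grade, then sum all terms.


Grade-weighted sum = sum of grade_k * coefficient_k
0*3 = 0
1*(-2) = -2
2*7 = 14
3*3 = 9
Total = 0 + (-2) + 14 + 9 = 21


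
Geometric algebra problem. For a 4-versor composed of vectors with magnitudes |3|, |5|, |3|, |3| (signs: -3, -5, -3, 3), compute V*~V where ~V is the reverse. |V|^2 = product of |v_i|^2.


Each vector v_i has |v_i|^2 = s_i^2
Squared scales: (-3)^2 = 9, (-5)^2 = 25, (-3)^2 = 9, 3^2 = 9
|V|^2 = 9 * 25 * 9 * 9
= 18225


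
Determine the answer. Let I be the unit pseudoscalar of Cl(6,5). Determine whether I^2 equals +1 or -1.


The pseudoscalar I = e1...e_n (product of all n generators) of Cl(p,q) satisfies I^2 = (-1)^(q + n(n-1)/2).
p = 6, q = 5, n = p + q = 11
n(n-1)/2 = 11 * 10 / 2 = 55
Exponent = q + n(n-1)/2 = 5 + 55 = 60
I^2 = (-1)^60 = +1


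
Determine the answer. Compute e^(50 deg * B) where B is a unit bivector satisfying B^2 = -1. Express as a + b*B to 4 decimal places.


For a unit bivector B with B^2 = -1, the exponential series gives
e^(theta*B) = cos(theta) + sin(theta)*B (the GA analogue of Euler's formula).
theta = 50 degrees = 0.872665 rad
cos(50 deg) = 0.6428
sin(50 deg) = 0.7660
exp(theta*B) = 0.6428 + 0.7660*B


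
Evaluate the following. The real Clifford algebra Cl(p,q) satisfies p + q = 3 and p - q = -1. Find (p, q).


We need p + q = 3 and p - q = -1.
Adding: 2p = 3 + (-1) = 2, so p = 1.
Then q = 3 - 1 = 2.
(p, q) = (1, 2)


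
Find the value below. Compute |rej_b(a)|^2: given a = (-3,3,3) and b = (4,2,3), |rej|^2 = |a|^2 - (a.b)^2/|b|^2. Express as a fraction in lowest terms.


|a|^2 = (-3)^2 + 3^2 + 3^2 = 27
|b|^2 = 4^2 + 2^2 + 3^2 = 29
a . b = (-3)*4 + 3*2 + 3*3 = 3
(a.b)^2 = 3^2 = 9
|rej|^2 = 27 - 9/29
= (783 - 9)/29
= 774/29
In lowest terms: 774/29


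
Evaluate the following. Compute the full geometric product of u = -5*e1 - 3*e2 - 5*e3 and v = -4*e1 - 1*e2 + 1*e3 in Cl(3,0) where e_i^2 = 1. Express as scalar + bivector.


In Cl(3,0): e_i^2 = 1, e_ie_j = -e_je_i for i != j.
Scalar part = u . v = (-5)*(-4) + (-3)*(-1) + (-5)*1
= 20 + 3 + (-5) = 18
e12 coeff = (-5)*(-1) - (-3)*(-4) = 5 - 12 = -7
e13 coeff = (-5)*1 - (-5)*(-4) = -5 - 20 = -25
e23 coeff = (-3)*1 - (-5)*(-1) = -3 - 5 = -8
uv = 18 - 7*e12 - 25*e13 - 8*e23


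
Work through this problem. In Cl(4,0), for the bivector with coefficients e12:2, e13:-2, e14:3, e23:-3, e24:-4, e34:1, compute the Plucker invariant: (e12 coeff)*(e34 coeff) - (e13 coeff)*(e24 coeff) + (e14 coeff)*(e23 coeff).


Plucker relation: af - be + cd
a*f = 2*1 = 2
b*e = (-2)*(-4) = 8
c*d = 3*(-3) = -9
af - be + cd = 2 - 8 + (-9)
= -15


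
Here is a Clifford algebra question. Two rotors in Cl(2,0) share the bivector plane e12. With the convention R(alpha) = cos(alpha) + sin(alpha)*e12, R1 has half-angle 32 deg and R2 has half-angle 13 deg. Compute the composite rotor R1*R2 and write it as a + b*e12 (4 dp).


Same-plane rotors commute and their half-angles add:
R1*R2 = cos(a1 + a2) + sin(a1 + a2)*e12.
a1 + a2 = 32 + 13 = 45 deg
cos(45 deg) = 0.7071
sin(45 deg) = 0.7071
R1*R2 = 0.7071 + 0.7071*e12


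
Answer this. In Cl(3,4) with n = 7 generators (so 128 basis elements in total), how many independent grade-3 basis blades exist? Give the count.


Number of grade-k basis blades in Cl(p,q) with n = p + q is C(n, k).
n = 3 + 4 = 7
C(7, 3) = 7! / (3! * 4!)
= 5040 / (6 * 24)
= 35


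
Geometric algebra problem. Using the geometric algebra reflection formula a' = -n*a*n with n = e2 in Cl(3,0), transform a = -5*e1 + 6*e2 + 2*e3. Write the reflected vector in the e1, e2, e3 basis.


Reflection formula: a' = -n*a*n, with n = e2 (unit vector, n^2 = 1).
For reflection through hyperplane perp to e2:
The component along e2 flips sign, others stay.
a = (-5, 6, 2)
a' = (-5, -6, 2)
a' = -5*e1 - 6*e2 + 2*e3


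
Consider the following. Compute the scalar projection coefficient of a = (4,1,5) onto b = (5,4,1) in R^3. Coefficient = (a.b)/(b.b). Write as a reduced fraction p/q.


Projection coefficient = (a . b) / (b . b)
a . b = 4*5 + 1*4 + 5*1
= 20 + 4 + 5 = 29
b . b = 5^2 + 4^2 + 1^2
= 25 + 16 + 1 = 42
Coefficient = 29/42
In lowest terms: 29/42


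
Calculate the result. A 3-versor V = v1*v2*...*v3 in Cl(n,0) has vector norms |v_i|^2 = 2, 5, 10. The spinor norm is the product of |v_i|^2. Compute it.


Spinor norm N(V) = |v1|^2 * |v2|^2 * ... * |v3|^2
= 2 * 5 * 10
Running product: 2, 10, 100
N(V) = 100


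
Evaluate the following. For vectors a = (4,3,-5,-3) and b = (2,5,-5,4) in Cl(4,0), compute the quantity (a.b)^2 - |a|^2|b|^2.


a . b = 4*2 + 3*5 + (-5)*(-5) + (-3)*4
= 8 + 15 + 25 + (-12) = 36
|a|^2 = 4^2 + 3^2 + (-5)^2 + (-3)^2 = 59
|b|^2 = 2^2 + 5^2 + (-5)^2 + 4^2 = 70
(a.b)^2 = 36^2 = 1296
|a|^2 * |b|^2 = 59 * 70 = 4130
Result = 1296 - 4130 = -2834


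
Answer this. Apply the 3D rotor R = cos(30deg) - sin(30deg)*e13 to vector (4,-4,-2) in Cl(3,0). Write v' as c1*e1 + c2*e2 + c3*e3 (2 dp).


Rotor R = cos(30deg) - sin(30deg)*e13
Rotation angle theta = 2 * 30 = 60 degrees in the e13 plane (e1 -> e3).
The component perpendicular to the plane (e2) is invariant: v'_2 = v2 = -4.00
cos(60deg) = 0.5000, sin(60deg) = 0.8660
v'_1 = v1*cos(theta) - v3*sin(theta) = 4*0.5000 - (-2)*0.8660 = 3.73
v'_3 = v1*sin(theta) + v3*cos(theta) = 4*0.8660 + (-2)*0.5000 = 2.46
v' = 3.73*e1 - 4.00*e2 + 2.46*e3


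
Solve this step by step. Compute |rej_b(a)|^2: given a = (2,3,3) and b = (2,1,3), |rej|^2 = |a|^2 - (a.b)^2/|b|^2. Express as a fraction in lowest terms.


|a|^2 = 2^2 + 3^2 + 3^2 = 22
|b|^2 = 2^2 + 1^2 + 3^2 = 14
a . b = 2*2 + 3*1 + 3*3 = 16
(a.b)^2 = 16^2 = 256
|rej|^2 = 22 - 256/14
= (308 - 256)/14
= 52/14
In lowest terms: 26/7


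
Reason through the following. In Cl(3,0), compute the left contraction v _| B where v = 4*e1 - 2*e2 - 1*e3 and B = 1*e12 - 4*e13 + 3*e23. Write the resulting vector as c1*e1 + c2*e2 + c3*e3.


Left contraction v _| B = <vB>_1 (grade-1 part of the geometric product vB).
Using e1_|e12 = e2, e2_|e12 = -e1, e1_|e13 = e3, e3_|e13 = -e1, e2_|e23 = e3, e3_|e23 = -e2:
e1 coeff: -v2*b12 - v3*b13 = -(-2)*(1) - (-1)*(-4) = -2
e2 coeff: v1*b12 - v3*b23 = (4)*(1) - (-1)*(3) = 7
e3 coeff: v1*b13 + v2*b23 = (4)*(-4) + (-2)*(3) = -22
v _| B = -2*e1 + 7*e2 - 22*e3


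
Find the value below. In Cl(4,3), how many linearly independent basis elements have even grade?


Even subalgebra dimension = 2^(n-1)
n = 4 + 3 = 7
2^(7 - 1) = 2^6 = 64
Verification: sum of C(7,k) for even k = 1 + 21 + 35 + 7 = 64
Result = 64


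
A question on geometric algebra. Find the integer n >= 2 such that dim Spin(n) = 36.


dim Spin(n) = dim so(n) = n(n-1)/2.
Solve n(n-1)/2 = 36, i.e. n^2 - n - 72 = 0.
Discriminant = 1 + 8*36 = 289
n = (1 + sqrt(289))/2 = (1 + 17)/2 = 9


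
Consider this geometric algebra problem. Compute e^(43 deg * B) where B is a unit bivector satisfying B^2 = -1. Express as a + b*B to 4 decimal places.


For a unit bivector B with B^2 = -1, the exponential series gives
e^(theta*B) = cos(theta) + sin(theta)*B (the GA analogue of Euler's formula).
theta = 43 degrees = 0.750492 rad
cos(43 deg) = 0.7314
sin(43 deg) = 0.6820
exp(theta*B) = 0.7314 + 0.6820*B


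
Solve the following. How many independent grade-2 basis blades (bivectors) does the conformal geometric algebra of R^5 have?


The conformal model of R^5 uses Cl(6,1) with m = 5 + 2 = 7 generators.
Number of grade-2 blades = C(m, 2) = C(7, 2)
= 7*6/2 = 21


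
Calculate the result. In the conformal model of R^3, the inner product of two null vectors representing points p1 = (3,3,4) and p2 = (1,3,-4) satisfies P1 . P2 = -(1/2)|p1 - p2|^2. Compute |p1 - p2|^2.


p1 - p2 = (2, 0, 8)
|p1 - p2|^2 = 2^2 + 0^2 + 8^2
= 4 + 0 + 64
= 68


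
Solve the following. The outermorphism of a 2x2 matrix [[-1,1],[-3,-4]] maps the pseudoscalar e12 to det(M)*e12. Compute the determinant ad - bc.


The outermorphism of a linear map f sends e1^e2 to f(e1)^f(e2).
f(e1) = -1*e1 - 3*e2
f(e2) = 1*e1 - 4*e2
f(e1) ^ f(e2) = (-1*e1 - 3*e2) ^ (1*e1 - 4*e2)
= (-1)*(-4)*e12 + (-3)*1*e21
= (4 - (-3))*e12
= 7*e12
Coefficient = 7


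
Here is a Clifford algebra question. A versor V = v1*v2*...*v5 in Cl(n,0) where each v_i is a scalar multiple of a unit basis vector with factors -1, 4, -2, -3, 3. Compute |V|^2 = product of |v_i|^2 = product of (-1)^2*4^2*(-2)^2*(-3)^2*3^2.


Each vector v_i has |v_i|^2 = s_i^2
Squared scales: (-1)^2 = 1, 4^2 = 16, (-2)^2 = 4, (-3)^2 = 9, 3^2 = 9
|V|^2 = 1 * 16 * 4 * 9 * 9
= 5184


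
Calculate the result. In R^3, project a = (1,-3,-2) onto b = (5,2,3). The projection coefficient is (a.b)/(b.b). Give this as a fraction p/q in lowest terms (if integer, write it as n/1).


Projection coefficient = (a . b) / (b . b)
a . b = 1*5 + (-3)*2 + (-2)*3
= 5 + (-6) + (-6) = -7
b . b = 5^2 + 2^2 + 3^2
= 25 + 4 + 9 = 38
Coefficient = -7/38
In lowest terms: -7/38


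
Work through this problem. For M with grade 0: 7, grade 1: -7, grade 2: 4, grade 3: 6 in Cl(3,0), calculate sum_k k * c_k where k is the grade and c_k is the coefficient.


Grade-weighted sum = sum of grade_k * coefficient_k
0*7 = 0
1*(-7) = -7
2*4 = 8
3*6 = 18
Total = 0 + (-7) + 8 + 18 = 19


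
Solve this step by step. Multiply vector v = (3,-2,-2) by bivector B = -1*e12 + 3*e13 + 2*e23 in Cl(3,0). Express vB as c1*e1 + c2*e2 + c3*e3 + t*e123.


vB has grade-1 (vector) and grade-3 (trivector) parts: vB = (v _| B) + (v ^ B).
Vector part <vB>_1:
  e1: -v2*b12 - v3*b13 = -(-2)*(-1) - (-2)*(3) = 4
  e2: v1*b12 - v3*b23 = (3)*(-1) - (-2)*(2) = 1
  e3: v1*b13 + v2*b23 = (3)*(3) + (-2)*(2) = 5
Trivector part <vB>_3:
  e123: v1*b23 - v2*b13 + v3*b12 = (3)*(2) - (-2)*(3) + (-2)*(-1) = 14
vB = 4*e1 + 1*e2 + 5*e3 + 14*e123


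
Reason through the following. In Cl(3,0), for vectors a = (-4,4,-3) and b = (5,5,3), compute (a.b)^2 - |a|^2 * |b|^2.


a . b = (-4)*5 + 4*5 + (-3)*3
= -20 + 20 + (-9) = -9
|a|^2 = (-4)^2 + 4^2 + (-3)^2 = 41
|b|^2 = 5^2 + 5^2 + 3^2 = 59
(a.b)^2 = (-9)^2 = 81
|a|^2 * |b|^2 = 41 * 59 = 2419
Result = 81 - 2419 = -2338


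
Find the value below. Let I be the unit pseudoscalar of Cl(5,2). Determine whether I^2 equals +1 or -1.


The pseudoscalar I = e1...e_n (product of all n generators) of Cl(p,q) satisfies I^2 = (-1)^(q + n(n-1)/2).
p = 5, q = 2, n = p + q = 7
n(n-1)/2 = 7 * 6 / 2 = 21
Exponent = q + n(n-1)/2 = 2 + 21 = 23
I^2 = (-1)^23 = -1


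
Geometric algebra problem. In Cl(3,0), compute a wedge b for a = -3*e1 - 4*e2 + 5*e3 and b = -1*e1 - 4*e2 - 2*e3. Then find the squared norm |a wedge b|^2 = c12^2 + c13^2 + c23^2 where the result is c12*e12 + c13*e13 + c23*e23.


a wedge b = (a1*b2 - a2*b1)*e12 + (a1*b3 - a3*b1)*e13 + (a2*b3 - a3*b2)*e23
e12 coeff: (-3)*(-4) - (-4)*(-1) = 12 - 4 = 8
e13 coeff: (-3)*(-2) - 5*(-1) = 6 - (-5) = 11
e23 coeff: (-4)*(-2) - 5*(-4) = 8 - (-20) = 28
|a wedge b|^2 = 8^2 + 11^2 + 28^2
= 64 + 121 + 784
= 969


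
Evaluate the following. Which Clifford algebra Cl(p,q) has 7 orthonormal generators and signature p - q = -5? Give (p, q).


We need p + q = 7 and p - q = -5.
Adding: 2p = 7 + (-5) = 2, so p = 1.
Then q = 7 - 1 = 6.
(p, q) = (1, 6)


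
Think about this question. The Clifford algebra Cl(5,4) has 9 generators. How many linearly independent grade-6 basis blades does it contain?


Number of grade-k basis blades in Cl(p,q) with n = p + q is C(n, k).
n = 5 + 4 = 9
C(9, 6) = 9! / (6! * 3!)
= 362880 / (720 * 6)
= 84


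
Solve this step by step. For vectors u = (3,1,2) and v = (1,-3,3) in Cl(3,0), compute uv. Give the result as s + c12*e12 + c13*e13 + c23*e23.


In Cl(3,0): e_i^2 = 1, e_ie_j = -e_je_i for i != j.
Scalar part = u . v = 3*1 + 1*(-3) + 2*3
= 3 + (-3) + 6 = 6
e12 coeff = 3*(-3) - 1*1 = -9 - 1 = -10
e13 coeff = 3*3 - 2*1 = 9 - 2 = 7
e23 coeff = 1*3 - 2*(-3) = 3 - (-6) = 9
uv = 6 - 10*e12 + 7*e13 + 9*e23


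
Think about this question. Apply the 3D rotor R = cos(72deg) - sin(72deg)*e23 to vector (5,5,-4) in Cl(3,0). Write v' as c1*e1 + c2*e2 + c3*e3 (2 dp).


Rotor R = cos(72deg) - sin(72deg)*e23
Rotation angle theta = 2 * 72 = 144 degrees in the e23 plane (e2 -> e3).
The component perpendicular to the plane (e1) is invariant: v'_1 = v1 = 5.00
cos(144deg) = -0.8090, sin(144deg) = 0.5878
v'_2 = v2*cos(theta) - v3*sin(theta) = 5*(-0.8090) - (-4)*0.5878 = -1.69
v'_3 = v2*sin(theta) + v3*cos(theta) = 5*0.5878 + (-4)*(-0.8090) = 6.17
v' = 5.00*e1 - 1.69*e2 + 6.17*e3


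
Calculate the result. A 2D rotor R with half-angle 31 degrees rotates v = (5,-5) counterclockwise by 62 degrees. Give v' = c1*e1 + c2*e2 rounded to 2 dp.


Rotor R = cos(31deg) - sin(31deg)*e12
Rotation angle theta = 2 * 31 = 62 degrees
v' = R*v*~R rotates v by theta.
cos(62deg) = 0.4695, sin(62deg) = 0.8829
v'_1 = 5*cos(62deg) - (-5)*sin(62deg)
= 5*0.4695 - (-5)*0.8829
= 6.76
v'_2 = 5*sin(62deg) + (-5)*cos(62deg)
= 5*0.8829 + (-5)*0.4695
= 2.07
v' = 6.76*e1 + 2.07*e2


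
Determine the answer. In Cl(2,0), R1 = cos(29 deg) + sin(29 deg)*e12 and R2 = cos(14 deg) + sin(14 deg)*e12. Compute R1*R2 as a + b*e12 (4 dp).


Same-plane rotors commute and their half-angles add:
R1*R2 = cos(a1 + a2) + sin(a1 + a2)*e12.
a1 + a2 = 29 + 14 = 43 deg
cos(43 deg) = 0.7314
sin(43 deg) = 0.6820
R1*R2 = 0.7314 + 0.6820*e12


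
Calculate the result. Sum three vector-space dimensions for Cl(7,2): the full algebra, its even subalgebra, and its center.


n = 7 + 2 = 9
Total dim = 2^9 = 512
Even subalgebra dim = 2^8 = 256
n is odd, so center dim = 2
Sum = 512 + 256 + 2 = 770


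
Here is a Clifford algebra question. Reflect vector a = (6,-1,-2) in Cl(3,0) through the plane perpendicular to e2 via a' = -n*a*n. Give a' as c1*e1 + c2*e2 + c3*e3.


Reflection formula: a' = -n*a*n, with n = e2 (unit vector, n^2 = 1).
For reflection through hyperplane perp to e2:
The component along e2 flips sign, others stay.
a = (6, -1, -2)
a' = (6, 1, -2)
a' = 6*e1 + 1*e2 - 2*e3


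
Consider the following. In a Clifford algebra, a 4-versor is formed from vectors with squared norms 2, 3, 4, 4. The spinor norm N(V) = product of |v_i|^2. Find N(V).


Spinor norm N(V) = |v1|^2 * |v2|^2 * ... * |v4|^2
= 2 * 3 * 4 * 4
Running product: 2, 6, 24, 96
N(V) = 96


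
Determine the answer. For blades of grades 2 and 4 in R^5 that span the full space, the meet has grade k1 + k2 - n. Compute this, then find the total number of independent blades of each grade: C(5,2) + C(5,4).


Meet grade = grade(A) + grade(B) - n
= 2 + 4 - 5 = 1
C(5,2) = 10
C(5,4) = 5
dim_A + dim_B = 10 + 5 = 15


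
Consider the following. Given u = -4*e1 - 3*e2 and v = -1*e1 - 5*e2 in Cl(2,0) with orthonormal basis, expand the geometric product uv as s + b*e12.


Expand: (-4*e1 - 3*e2)(-1*e1 - 5*e2)
= (-4)*(-1)*e1e1 + (-4)*(-5)*e1e2 + (-3)*(-1)*e2e1 + (-3)*(-5)*e2e2
Using e1^2 = e2^2 = 1, e2e1 = -e1e2:
Scalar part s = (-4)*(-1) + (-3)*(-5) = 4 + 15 = 19
Bivector part b = (-4)*(-5) - (-3)*(-1) = 20 - 3 = 17
uv = 19 + 17*e12
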